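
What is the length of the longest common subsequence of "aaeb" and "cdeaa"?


LCS of "aaeb" and "cdeaa"
DP table:
           c    d    e    a    a
      0    0    0    0    0    0
  a   0    0    0    0    1    1
  a   0    0    0    0    1    2
  e   0    0    0    1    1    2
  b   0    0    0    1    1    2
LCS length = dp[4][5] = 2

2


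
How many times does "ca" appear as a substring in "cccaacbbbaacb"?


Searching for "ca" in "cccaacbbbaacb"
Scanning each position:
  Position 0: "cc" => no
  Position 1: "cc" => no
  Position 2: "ca" => MATCH
  Position 3: "aa" => no
  Position 4: "ac" => no
  Position 5: "cb" => no
  Position 6: "bb" => no
  Position 7: "bb" => no
  Position 8: "ba" => no
  Position 9: "aa" => no
  Position 10: "ac" => no
  Position 11: "cb" => no
Total occurrences: 1

1


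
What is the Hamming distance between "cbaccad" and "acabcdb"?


Comparing "cbaccad" and "acabcdb" position by position:
  Position 0: 'c' vs 'a' => differ
  Position 1: 'b' vs 'c' => differ
  Position 2: 'a' vs 'a' => same
  Position 3: 'c' vs 'b' => differ
  Position 4: 'c' vs 'c' => same
  Position 5: 'a' vs 'd' => differ
  Position 6: 'd' vs 'b' => differ
Total differences (Hamming distance): 5

5


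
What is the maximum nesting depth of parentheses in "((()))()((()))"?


Input: "((()))()((()))"
Tracking depth:
  Position 0 '(': depth becomes 1
  Position 1 '(': depth becomes 2
  Position 2 '(': depth becomes 3
  Position 3 ')': depth becomes 2
  Position 4 ')': depth becomes 1
  Position 5 ')': depth becomes 0
  Position 6 '(': depth becomes 1
  Position 7 ')': depth becomes 0
  Position 8 '(': depth becomes 1
  Position 9 '(': depth becomes 2
  Position 10 '(': depth becomes 3
  Position 11 ')': depth becomes 2
  Position 12 ')': depth becomes 1
  Position 13 ')': depth becomes 0
Maximum depth reached: 3

3


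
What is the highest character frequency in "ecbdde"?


Input: ecbdde
Character counts:
  'b': 1
  'c': 1
  'd': 2
  'e': 2
Maximum frequency: 2

2


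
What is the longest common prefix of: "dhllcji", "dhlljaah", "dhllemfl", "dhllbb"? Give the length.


Words: dhllcji, dhlljaah, dhllemfl, dhllbb
  Position 0: all 'd' => match
  Position 1: all 'h' => match
  Position 2: all 'l' => match
  Position 3: all 'l' => match
  Position 4: ('c', 'j', 'e', 'b') => mismatch, stop
LCP = "dhll" (length 4)

4


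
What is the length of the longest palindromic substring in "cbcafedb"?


Input: "cbcafedb"
Checking substrings for palindromes:
  [0:3] "cbc" (len 3) => palindrome
Longest palindromic substring: "cbc" with length 3

3


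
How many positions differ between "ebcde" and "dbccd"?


Comparing "ebcde" and "dbccd" position by position:
  Position 0: 'e' vs 'd' => DIFFER
  Position 1: 'b' vs 'b' => same
  Position 2: 'c' vs 'c' => same
  Position 3: 'd' vs 'c' => DIFFER
  Position 4: 'e' vs 'd' => DIFFER
Positions that differ: 3

3


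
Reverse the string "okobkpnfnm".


Input: okobkpnfnm
Reading characters right to left:
  Position 9: 'm'
  Position 8: 'n'
  Position 7: 'f'
  Position 6: 'n'
  Position 5: 'p'
  Position 4: 'k'
  Position 3: 'b'
  Position 2: 'o'
  Position 1: 'k'
  Position 0: 'o'
Reversed: mnfnpkboko

mnfnpkboko


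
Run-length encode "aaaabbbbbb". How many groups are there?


Input: aaaabbbbbb
Scanning for consecutive runs:
  Group 1: 'a' x 4 (positions 0-3)
  Group 2: 'b' x 6 (positions 4-9)
Total groups: 2

2


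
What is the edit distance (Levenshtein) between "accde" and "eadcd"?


Computing edit distance: "accde" -> "eadcd"
DP table:
           e    a    d    c    d
      0    1    2    3    4    5
  a   1    1    1    2    3    4
  c   2    2    2    2    2    3
  c   3    3    3    3    2    3
  d   4    4    4    3    3    2
  e   5    4    5    4    4    3
Edit distance = dp[5][5] = 3

3


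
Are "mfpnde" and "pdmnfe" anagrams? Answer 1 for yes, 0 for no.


Strings: "mfpnde", "pdmnfe"
Sorted first:  defmnp
Sorted second: defmnp
Sorted forms match => anagrams

1


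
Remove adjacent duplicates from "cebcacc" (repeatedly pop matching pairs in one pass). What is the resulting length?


Input: cebcacc
Stack-based adjacent duplicate removal:
  Read 'c': push. Stack: c
  Read 'e': push. Stack: ce
  Read 'b': push. Stack: ceb
  Read 'c': push. Stack: cebc
  Read 'a': push. Stack: cebca
  Read 'c': push. Stack: cebcac
  Read 'c': matches stack top 'c' => pop. Stack: cebca
Final stack: "cebca" (length 5)

5


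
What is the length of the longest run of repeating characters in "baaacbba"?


Input: "baaacbba"
Scanning for longest run:
  Position 1 ('a'): new char, reset run to 1
  Position 2 ('a'): continues run of 'a', length=2
  Position 3 ('a'): continues run of 'a', length=3
  Position 4 ('c'): new char, reset run to 1
  Position 5 ('b'): new char, reset run to 1
  Position 6 ('b'): continues run of 'b', length=2
  Position 7 ('a'): new char, reset run to 1
Longest run: 'a' with length 3

3


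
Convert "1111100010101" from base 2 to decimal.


Input: "1111100010101" in base 2
Positional expansion:
  Digit '1' (value 1) x 2^12 = 4096
  Digit '1' (value 1) x 2^11 = 2048
  Digit '1' (value 1) x 2^10 = 1024
  Digit '1' (value 1) x 2^9 = 512
  Digit '1' (value 1) x 2^8 = 256
  Digit '0' (value 0) x 2^7 = 0
  Digit '0' (value 0) x 2^6 = 0
  Digit '0' (value 0) x 2^5 = 0
  Digit '1' (value 1) x 2^4 = 16
  Digit '0' (value 0) x 2^3 = 0
  Digit '1' (value 1) x 2^2 = 4
  Digit '0' (value 0) x 2^1 = 0
  Digit '1' (value 1) x 2^0 = 1
Sum = 7957

7957


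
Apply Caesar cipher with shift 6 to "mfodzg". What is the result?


Caesar cipher: shift "mfodzg" by 6
  'm' (pos 12) + 6 = pos 18 = 's'
  'f' (pos 5) + 6 = pos 11 = 'l'
  'o' (pos 14) + 6 = pos 20 = 'u'
  'd' (pos 3) + 6 = pos 9 = 'j'
  'z' (pos 25) + 6 = pos 5 = 'f'
  'g' (pos 6) + 6 = pos 12 = 'm'
Result: slujfm

slujfm


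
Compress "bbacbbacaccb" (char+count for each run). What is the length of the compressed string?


Input: bbacbbacaccb
Runs:
  'b' x 2 => "b2"
  'a' x 1 => "a1"
  'c' x 1 => "c1"
  'b' x 2 => "b2"
  'a' x 1 => "a1"
  'c' x 1 => "c1"
  'a' x 1 => "a1"
  'c' x 2 => "c2"
  'b' x 1 => "b1"
Compressed: "b2a1c1b2a1c1a1c2b1"
Compressed length: 18

18


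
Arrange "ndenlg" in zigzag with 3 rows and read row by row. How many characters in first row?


Zigzag "ndenlg" into 3 rows:
Placing characters:
  'n' => row 0
  'd' => row 1
  'e' => row 2
  'n' => row 1
  'l' => row 0
  'g' => row 1
Rows:
  Row 0: "nl"
  Row 1: "dng"
  Row 2: "e"
First row length: 2

2


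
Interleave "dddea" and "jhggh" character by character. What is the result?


Interleaving "dddea" and "jhggh":
  Position 0: 'd' from first, 'j' from second => "dj"
  Position 1: 'd' from first, 'h' from second => "dh"
  Position 2: 'd' from first, 'g' from second => "dg"
  Position 3: 'e' from first, 'g' from second => "eg"
  Position 4: 'a' from first, 'h' from second => "ah"
Result: djdhdgegah

djdhdgegah


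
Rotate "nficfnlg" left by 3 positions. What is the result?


Input: "nficfnlg", rotate left by 3
First 3 characters: "nfi"
Remaining characters: "cfnlg"
Concatenate remaining + first: "cfnlg" + "nfi" = "cfnlgnfi"

cfnlgnfi


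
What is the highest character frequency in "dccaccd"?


Input: dccaccd
Character counts:
  'a': 1
  'c': 4
  'd': 2
Maximum frequency: 4

4


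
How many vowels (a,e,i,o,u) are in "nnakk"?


Input: nnakk
Checking each character:
  'n' at position 0: consonant
  'n' at position 1: consonant
  'a' at position 2: vowel (running total: 1)
  'k' at position 3: consonant
  'k' at position 4: consonant
Total vowels: 1

1


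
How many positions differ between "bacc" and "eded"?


Comparing "bacc" and "eded" position by position:
  Position 0: 'b' vs 'e' => DIFFER
  Position 1: 'a' vs 'd' => DIFFER
  Position 2: 'c' vs 'e' => DIFFER
  Position 3: 'c' vs 'd' => DIFFER
Positions that differ: 4

4


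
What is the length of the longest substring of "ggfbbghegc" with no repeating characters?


Input: "ggfbbghegc"
Sliding window (track last position of each char):
  Position 0 ('g'): window [0,0] length 1 -- new best
  Position 1 ('g'): repeat (last at 0), move window start to 1
  Position 1 ('g'): window [1,1] length 1
  Position 2 ('f'): window [1,2] length 2 -- new best
  Position 3 ('b'): window [1,3] length 3 -- new best
  Position 4 ('b'): repeat (last at 3), move window start to 4
  Position 4 ('b'): window [4,4] length 1
  Position 5 ('g'): window [4,5] length 2
  Position 6 ('h'): window [4,6] length 3
  Position 7 ('e'): window [4,7] length 4 -- new best
  Position 8 ('g'): repeat (last at 5), move window start to 6
  Position 8 ('g'): window [6,8] length 3
  Position 9 ('c'): window [6,9] length 4
Longest substring with no repeats: "bghe" with length 4

4


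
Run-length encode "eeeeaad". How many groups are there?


Input: eeeeaad
Scanning for consecutive runs:
  Group 1: 'e' x 4 (positions 0-3)
  Group 2: 'a' x 2 (positions 4-5)
  Group 3: 'd' x 1 (positions 6-6)
Total groups: 3

3


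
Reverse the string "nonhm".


Input: nonhm
Reading characters right to left:
  Position 4: 'm'
  Position 3: 'h'
  Position 2: 'n'
  Position 1: 'o'
  Position 0: 'n'
Reversed: mhnon

mhnon


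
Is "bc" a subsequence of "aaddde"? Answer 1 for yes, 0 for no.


Check if "bc" is a subsequence of "aaddde"
Greedy scan:
  Position 0 ('a'): no match needed
  Position 1 ('a'): no match needed
  Position 2 ('d'): no match needed
  Position 3 ('d'): no match needed
  Position 4 ('d'): no match needed
  Position 5 ('e'): no match needed
Only matched 0/2 characters => not a subsequence

0


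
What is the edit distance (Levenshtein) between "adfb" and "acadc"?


Computing edit distance: "adfb" -> "acadc"
DP table:
           a    c    a    d    c
      0    1    2    3    4    5
  a   1    0    1    2    3    4
  d   2    1    1    2    2    3
  f   3    2    2    2    3    3
  b   4    3    3    3    3    4
Edit distance = dp[4][5] = 4

4


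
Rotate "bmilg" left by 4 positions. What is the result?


Input: "bmilg", rotate left by 4
First 4 characters: "bmil"
Remaining characters: "g"
Concatenate remaining + first: "g" + "bmil" = "gbmil"

gbmil


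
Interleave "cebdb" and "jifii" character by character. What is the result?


Interleaving "cebdb" and "jifii":
  Position 0: 'c' from first, 'j' from second => "cj"
  Position 1: 'e' from first, 'i' from second => "ei"
  Position 2: 'b' from first, 'f' from second => "bf"
  Position 3: 'd' from first, 'i' from second => "di"
  Position 4: 'b' from first, 'i' from second => "bi"
Result: cjeibfdibi

cjeibfdibi


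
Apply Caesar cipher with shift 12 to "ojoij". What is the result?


Caesar cipher: shift "ojoij" by 12
  'o' (pos 14) + 12 = pos 0 = 'a'
  'j' (pos 9) + 12 = pos 21 = 'v'
  'o' (pos 14) + 12 = pos 0 = 'a'
  'i' (pos 8) + 12 = pos 20 = 'u'
  'j' (pos 9) + 12 = pos 21 = 'v'
Result: avauv

avauv


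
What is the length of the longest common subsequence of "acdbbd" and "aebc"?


LCS of "acdbbd" and "aebc"
DP table:
           a    e    b    c
      0    0    0    0    0
  a   0    1    1    1    1
  c   0    1    1    1    2
  d   0    1    1    1    2
  b   0    1    1    2    2
  b   0    1    1    2    2
  d   0    1    1    2    2
LCS length = dp[6][4] = 2

2


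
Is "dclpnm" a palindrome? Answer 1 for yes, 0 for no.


Input: dclpnm
Reversed: mnplcd
  Compare pos 0 ('d') with pos 5 ('m'): MISMATCH
  Compare pos 1 ('c') with pos 4 ('n'): MISMATCH
  Compare pos 2 ('l') with pos 3 ('p'): MISMATCH
Result: not a palindrome

0


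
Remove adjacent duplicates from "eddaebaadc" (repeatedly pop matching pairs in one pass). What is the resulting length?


Input: eddaebaadc
Stack-based adjacent duplicate removal:
  Read 'e': push. Stack: e
  Read 'd': push. Stack: ed
  Read 'd': matches stack top 'd' => pop. Stack: e
  Read 'a': push. Stack: ea
  Read 'e': push. Stack: eae
  Read 'b': push. Stack: eaeb
  Read 'a': push. Stack: eaeba
  Read 'a': matches stack top 'a' => pop. Stack: eaeb
  Read 'd': push. Stack: eaebd
  Read 'c': push. Stack: eaebdc
Final stack: "eaebdc" (length 6)

6


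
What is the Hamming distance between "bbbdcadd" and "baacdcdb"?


Comparing "bbbdcadd" and "baacdcdb" position by position:
  Position 0: 'b' vs 'b' => same
  Position 1: 'b' vs 'a' => differ
  Position 2: 'b' vs 'a' => differ
  Position 3: 'd' vs 'c' => differ
  Position 4: 'c' vs 'd' => differ
  Position 5: 'a' vs 'c' => differ
  Position 6: 'd' vs 'd' => same
  Position 7: 'd' vs 'b' => differ
Total differences (Hamming distance): 6

6


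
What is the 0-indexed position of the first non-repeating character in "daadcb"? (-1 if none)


Input: daadcb
Character frequencies:
  'a': 2
  'b': 1
  'c': 1
  'd': 2
Scanning left to right for freq == 1:
  Position 0 ('d'): freq=2, skip
  Position 1 ('a'): freq=2, skip
  Position 2 ('a'): freq=2, skip
  Position 3 ('d'): freq=2, skip
  Position 4 ('c'): unique! => answer = 4

4


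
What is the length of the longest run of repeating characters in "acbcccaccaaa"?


Input: "acbcccaccaaa"
Scanning for longest run:
  Position 1 ('c'): new char, reset run to 1
  Position 2 ('b'): new char, reset run to 1
  Position 3 ('c'): new char, reset run to 1
  Position 4 ('c'): continues run of 'c', length=2
  Position 5 ('c'): continues run of 'c', length=3
  Position 6 ('a'): new char, reset run to 1
  Position 7 ('c'): new char, reset run to 1
  Position 8 ('c'): continues run of 'c', length=2
  Position 9 ('a'): new char, reset run to 1
  Position 10 ('a'): continues run of 'a', length=2
  Position 11 ('a'): continues run of 'a', length=3
Longest run: 'c' with length 3

3


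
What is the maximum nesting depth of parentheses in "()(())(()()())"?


Input: "()(())(()()())"
Tracking depth:
  Position 0 '(': depth becomes 1
  Position 1 ')': depth becomes 0
  Position 2 '(': depth becomes 1
  Position 3 '(': depth becomes 2
  Position 4 ')': depth becomes 1
  Position 5 ')': depth becomes 0
  Position 6 '(': depth becomes 1
  Position 7 '(': depth becomes 2
  Position 8 ')': depth becomes 1
  Position 9 '(': depth becomes 2
  Position 10 ')': depth becomes 1
  Position 11 '(': depth becomes 2
  Position 12 ')': depth becomes 1
  Position 13 ')': depth becomes 0
Maximum depth reached: 2

2


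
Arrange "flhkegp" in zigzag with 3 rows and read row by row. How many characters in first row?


Zigzag "flhkegp" into 3 rows:
Placing characters:
  'f' => row 0
  'l' => row 1
  'h' => row 2
  'k' => row 1
  'e' => row 0
  'g' => row 1
  'p' => row 2
Rows:
  Row 0: "fe"
  Row 1: "lkg"
  Row 2: "hp"
First row length: 2

2


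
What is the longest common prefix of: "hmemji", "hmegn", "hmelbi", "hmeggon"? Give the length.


Words: hmemji, hmegn, hmelbi, hmeggon
  Position 0: all 'h' => match
  Position 1: all 'm' => match
  Position 2: all 'e' => match
  Position 3: ('m', 'g', 'l', 'g') => mismatch, stop
LCP = "hme" (length 3)

3


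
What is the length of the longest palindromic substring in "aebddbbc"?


Input: "aebddbbc"
Checking substrings for palindromes:
  [2:6] "bddb" (len 4) => palindrome
  [3:5] "dd" (len 2) => palindrome
  [5:7] "bb" (len 2) => palindrome
Longest palindromic substring: "bddb" with length 4

4


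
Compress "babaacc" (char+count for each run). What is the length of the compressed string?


Input: babaacc
Runs:
  'b' x 1 => "b1"
  'a' x 1 => "a1"
  'b' x 1 => "b1"
  'a' x 2 => "a2"
  'c' x 2 => "c2"
Compressed: "b1a1b1a2c2"
Compressed length: 10

10


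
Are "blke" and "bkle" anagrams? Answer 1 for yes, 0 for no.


Strings: "blke", "bkle"
Sorted first:  bekl
Sorted second: bekl
Sorted forms match => anagrams

1


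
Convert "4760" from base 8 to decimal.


Input: "4760" in base 8
Positional expansion:
  Digit '4' (value 4) x 8^3 = 2048
  Digit '7' (value 7) x 8^2 = 448
  Digit '6' (value 6) x 8^1 = 48
  Digit '0' (value 0) x 8^0 = 0
Sum = 2544

2544


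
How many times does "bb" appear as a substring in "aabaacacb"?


Searching for "bb" in "aabaacacb"
Scanning each position:
  Position 0: "aa" => no
  Position 1: "ab" => no
  Position 2: "ba" => no
  Position 3: "aa" => no
  Position 4: "ac" => no
  Position 5: "ca" => no
  Position 6: "ac" => no
  Position 7: "cb" => no
Total occurrences: 0

0


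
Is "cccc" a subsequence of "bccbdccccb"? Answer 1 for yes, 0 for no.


Check if "cccc" is a subsequence of "bccbdccccb"
Greedy scan:
  Position 0 ('b'): no match needed
  Position 1 ('c'): matches sub[0] = 'c'
  Position 2 ('c'): matches sub[1] = 'c'
  Position 3 ('b'): no match needed
  Position 4 ('d'): no match needed
  Position 5 ('c'): matches sub[2] = 'c'
  Position 6 ('c'): matches sub[3] = 'c'
  Position 7 ('c'): no match needed
  Position 8 ('c'): no match needed
  Position 9 ('b'): no match needed
All 4 characters matched => is a subsequence

1


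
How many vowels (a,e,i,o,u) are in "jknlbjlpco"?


Input: jknlbjlpco
Checking each character:
  'j' at position 0: consonant
  'k' at position 1: consonant
  'n' at position 2: consonant
  'l' at position 3: consonant
  'b' at position 4: consonant
  'j' at position 5: consonant
  'l' at position 6: consonant
  'p' at position 7: consonant
  'c' at position 8: consonant
  'o' at position 9: vowel (running total: 1)
Total vowels: 1

1


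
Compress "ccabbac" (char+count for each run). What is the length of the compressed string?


Input: ccabbac
Runs:
  'c' x 2 => "c2"
  'a' x 1 => "a1"
  'b' x 2 => "b2"
  'a' x 1 => "a1"
  'c' x 1 => "c1"
Compressed: "c2a1b2a1c1"
Compressed length: 10

10


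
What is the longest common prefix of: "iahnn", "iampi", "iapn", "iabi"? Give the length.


Words: iahnn, iampi, iapn, iabi
  Position 0: all 'i' => match
  Position 1: all 'a' => match
  Position 2: ('h', 'm', 'p', 'b') => mismatch, stop
LCP = "ia" (length 2)

2


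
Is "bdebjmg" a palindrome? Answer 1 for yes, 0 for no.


Input: bdebjmg
Reversed: gmjbedb
  Compare pos 0 ('b') with pos 6 ('g'): MISMATCH
  Compare pos 1 ('d') with pos 5 ('m'): MISMATCH
  Compare pos 2 ('e') with pos 4 ('j'): MISMATCH
Result: not a palindrome

0


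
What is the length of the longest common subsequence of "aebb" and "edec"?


LCS of "aebb" and "edec"
DP table:
           e    d    e    c
      0    0    0    0    0
  a   0    0    0    0    0
  e   0    1    1    1    1
  b   0    1    1    1    1
  b   0    1    1    1    1
LCS length = dp[4][4] = 1

1


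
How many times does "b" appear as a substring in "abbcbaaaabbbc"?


Searching for "b" in "abbcbaaaabbbc"
Scanning each position:
  Position 0: "a" => no
  Position 1: "b" => MATCH
  Position 2: "b" => MATCH
  Position 3: "c" => no
  Position 4: "b" => MATCH
  Position 5: "a" => no
  Position 6: "a" => no
  Position 7: "a" => no
  Position 8: "a" => no
  Position 9: "b" => MATCH
  Position 10: "b" => MATCH
  Position 11: "b" => MATCH
  Position 12: "c" => no
Total occurrences: 6

6


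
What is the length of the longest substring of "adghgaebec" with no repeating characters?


Input: "adghgaebec"
Sliding window (track last position of each char):
  Position 0 ('a'): window [0,0] length 1 -- new best
  Position 1 ('d'): window [0,1] length 2 -- new best
  Position 2 ('g'): window [0,2] length 3 -- new best
  Position 3 ('h'): window [0,3] length 4 -- new best
  Position 4 ('g'): repeat (last at 2), move window start to 3
  Position 4 ('g'): window [3,4] length 2
  Position 5 ('a'): window [3,5] length 3
  Position 6 ('e'): window [3,6] length 4
  Position 7 ('b'): window [3,7] length 5 -- new best
  Position 8 ('e'): repeat (last at 6), move window start to 7
  Position 8 ('e'): window [7,8] length 2
  Position 9 ('c'): window [7,9] length 3
Longest substring with no repeats: "hgaeb" with length 5

5


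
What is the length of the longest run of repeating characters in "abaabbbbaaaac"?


Input: "abaabbbbaaaac"
Scanning for longest run:
  Position 1 ('b'): new char, reset run to 1
  Position 2 ('a'): new char, reset run to 1
  Position 3 ('a'): continues run of 'a', length=2
  Position 4 ('b'): new char, reset run to 1
  Position 5 ('b'): continues run of 'b', length=2
  Position 6 ('b'): continues run of 'b', length=3
  Position 7 ('b'): continues run of 'b', length=4
  Position 8 ('a'): new char, reset run to 1
  Position 9 ('a'): continues run of 'a', length=2
  Position 10 ('a'): continues run of 'a', length=3
  Position 11 ('a'): continues run of 'a', length=4
  Position 12 ('c'): new char, reset run to 1
Longest run: 'b' with length 4

4


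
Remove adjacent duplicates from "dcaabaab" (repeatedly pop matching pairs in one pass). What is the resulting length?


Input: dcaabaab
Stack-based adjacent duplicate removal:
  Read 'd': push. Stack: d
  Read 'c': push. Stack: dc
  Read 'a': push. Stack: dca
  Read 'a': matches stack top 'a' => pop. Stack: dc
  Read 'b': push. Stack: dcb
  Read 'a': push. Stack: dcba
  Read 'a': matches stack top 'a' => pop. Stack: dcb
  Read 'b': matches stack top 'b' => pop. Stack: dc
Final stack: "dc" (length 2)

2


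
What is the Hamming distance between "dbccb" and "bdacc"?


Comparing "dbccb" and "bdacc" position by position:
  Position 0: 'd' vs 'b' => differ
  Position 1: 'b' vs 'd' => differ
  Position 2: 'c' vs 'a' => differ
  Position 3: 'c' vs 'c' => same
  Position 4: 'b' vs 'c' => differ
Total differences (Hamming distance): 4

4


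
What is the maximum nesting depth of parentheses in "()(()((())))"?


Input: "()(()((())))"
Tracking depth:
  Position 0 '(': depth becomes 1
  Position 1 ')': depth becomes 0
  Position 2 '(': depth becomes 1
  Position 3 '(': depth becomes 2
  Position 4 ')': depth becomes 1
  Position 5 '(': depth becomes 2
  Position 6 '(': depth becomes 3
  Position 7 '(': depth becomes 4
  Position 8 ')': depth becomes 3
  Position 9 ')': depth becomes 2
  Position 10 ')': depth becomes 1
  Position 11 ')': depth becomes 0
Maximum depth reached: 4

4


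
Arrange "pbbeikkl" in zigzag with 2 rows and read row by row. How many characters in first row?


Zigzag "pbbeikkl" into 2 rows:
Placing characters:
  'p' => row 0
  'b' => row 1
  'b' => row 0
  'e' => row 1
  'i' => row 0
  'k' => row 1
  'k' => row 0
  'l' => row 1
Rows:
  Row 0: "pbik"
  Row 1: "bekl"
First row length: 4

4


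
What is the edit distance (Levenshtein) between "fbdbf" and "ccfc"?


Computing edit distance: "fbdbf" -> "ccfc"
DP table:
           c    c    f    c
      0    1    2    3    4
  f   1    1    2    2    3
  b   2    2    2    3    3
  d   3    3    3    3    4
  b   4    4    4    4    4
  f   5    5    5    4    5
Edit distance = dp[5][4] = 5

5


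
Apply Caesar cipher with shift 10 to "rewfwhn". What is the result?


Caesar cipher: shift "rewfwhn" by 10
  'r' (pos 17) + 10 = pos 1 = 'b'
  'e' (pos 4) + 10 = pos 14 = 'o'
  'w' (pos 22) + 10 = pos 6 = 'g'
  'f' (pos 5) + 10 = pos 15 = 'p'
  'w' (pos 22) + 10 = pos 6 = 'g'
  'h' (pos 7) + 10 = pos 17 = 'r'
  'n' (pos 13) + 10 = pos 23 = 'x'
Result: bogpgrx

bogpgrx


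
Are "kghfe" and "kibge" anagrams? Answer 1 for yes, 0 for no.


Strings: "kghfe", "kibge"
Sorted first:  efghk
Sorted second: begik
Differ at position 0: 'e' vs 'b' => not anagrams

0


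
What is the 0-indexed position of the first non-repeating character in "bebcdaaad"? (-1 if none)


Input: bebcdaaad
Character frequencies:
  'a': 3
  'b': 2
  'c': 1
  'd': 2
  'e': 1
Scanning left to right for freq == 1:
  Position 0 ('b'): freq=2, skip
  Position 1 ('e'): unique! => answer = 1

1


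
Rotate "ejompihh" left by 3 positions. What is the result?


Input: "ejompihh", rotate left by 3
First 3 characters: "ejo"
Remaining characters: "mpihh"
Concatenate remaining + first: "mpihh" + "ejo" = "mpihhejo"

mpihhejo


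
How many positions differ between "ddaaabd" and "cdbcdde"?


Comparing "ddaaabd" and "cdbcdde" position by position:
  Position 0: 'd' vs 'c' => DIFFER
  Position 1: 'd' vs 'd' => same
  Position 2: 'a' vs 'b' => DIFFER
  Position 3: 'a' vs 'c' => DIFFER
  Position 4: 'a' vs 'd' => DIFFER
  Position 5: 'b' vs 'd' => DIFFER
  Position 6: 'd' vs 'e' => DIFFER
Positions that differ: 6

6


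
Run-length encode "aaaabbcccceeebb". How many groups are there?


Input: aaaabbcccceeebb
Scanning for consecutive runs:
  Group 1: 'a' x 4 (positions 0-3)
  Group 2: 'b' x 2 (positions 4-5)
  Group 3: 'c' x 4 (positions 6-9)
  Group 4: 'e' x 3 (positions 10-12)
  Group 5: 'b' x 2 (positions 13-14)
Total groups: 5

5


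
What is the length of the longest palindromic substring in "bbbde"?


Input: "bbbde"
Checking substrings for palindromes:
  [0:3] "bbb" (len 3) => palindrome
  [0:2] "bb" (len 2) => palindrome
  [1:3] "bb" (len 2) => palindrome
Longest palindromic substring: "bbb" with length 3

3


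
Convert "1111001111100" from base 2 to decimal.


Input: "1111001111100" in base 2
Positional expansion:
  Digit '1' (value 1) x 2^12 = 4096
  Digit '1' (value 1) x 2^11 = 2048
  Digit '1' (value 1) x 2^10 = 1024
  Digit '1' (value 1) x 2^9 = 512
  Digit '0' (value 0) x 2^8 = 0
  Digit '0' (value 0) x 2^7 = 0
  Digit '1' (value 1) x 2^6 = 64
  Digit '1' (value 1) x 2^5 = 32
  Digit '1' (value 1) x 2^4 = 16
  Digit '1' (value 1) x 2^3 = 8
  Digit '1' (value 1) x 2^2 = 4
  Digit '0' (value 0) x 2^1 = 0
  Digit '0' (value 0) x 2^0 = 0
Sum = 7804

7804


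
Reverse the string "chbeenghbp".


Input: chbeenghbp
Reading characters right to left:
  Position 9: 'p'
  Position 8: 'b'
  Position 7: 'h'
  Position 6: 'g'
  Position 5: 'n'
  Position 4: 'e'
  Position 3: 'e'
  Position 2: 'b'
  Position 1: 'h'
  Position 0: 'c'
Reversed: pbhgneebhc

pbhgneebhc


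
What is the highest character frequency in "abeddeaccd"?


Input: abeddeaccd
Character counts:
  'a': 2
  'b': 1
  'c': 2
  'd': 3
  'e': 2
Maximum frequency: 3

3


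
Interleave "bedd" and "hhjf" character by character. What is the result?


Interleaving "bedd" and "hhjf":
  Position 0: 'b' from first, 'h' from second => "bh"
  Position 1: 'e' from first, 'h' from second => "eh"
  Position 2: 'd' from first, 'j' from second => "dj"
  Position 3: 'd' from first, 'f' from second => "df"
Result: bhehdjdf

bhehdjdf


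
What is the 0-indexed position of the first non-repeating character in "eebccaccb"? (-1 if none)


Input: eebccaccb
Character frequencies:
  'a': 1
  'b': 2
  'c': 4
  'e': 2
Scanning left to right for freq == 1:
  Position 0 ('e'): freq=2, skip
  Position 1 ('e'): freq=2, skip
  Position 2 ('b'): freq=2, skip
  Position 3 ('c'): freq=4, skip
  Position 4 ('c'): freq=4, skip
  Position 5 ('a'): unique! => answer = 5

5


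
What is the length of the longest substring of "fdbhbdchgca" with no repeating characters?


Input: "fdbhbdchgca"
Sliding window (track last position of each char):
  Position 0 ('f'): window [0,0] length 1 -- new best
  Position 1 ('d'): window [0,1] length 2 -- new best
  Position 2 ('b'): window [0,2] length 3 -- new best
  Position 3 ('h'): window [0,3] length 4 -- new best
  Position 4 ('b'): repeat (last at 2), move window start to 3
  Position 4 ('b'): window [3,4] length 2
  Position 5 ('d'): window [3,5] length 3
  Position 6 ('c'): window [3,6] length 4
  Position 7 ('h'): repeat (last at 3), move window start to 4
  Position 7 ('h'): window [4,7] length 4
  Position 8 ('g'): window [4,8] length 5 -- new best
  Position 9 ('c'): repeat (last at 6), move window start to 7
  Position 9 ('c'): window [7,9] length 3
  Position 10 ('a'): window [7,10] length 4
Longest substring with no repeats: "bdchg" with length 5

5


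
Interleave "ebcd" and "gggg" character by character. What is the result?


Interleaving "ebcd" and "gggg":
  Position 0: 'e' from first, 'g' from second => "eg"
  Position 1: 'b' from first, 'g' from second => "bg"
  Position 2: 'c' from first, 'g' from second => "cg"
  Position 3: 'd' from first, 'g' from second => "dg"
Result: egbgcgdg

egbgcgdg


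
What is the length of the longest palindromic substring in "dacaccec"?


Input: "dacaccec"
Checking substrings for palindromes:
  [1:4] "aca" (len 3) => palindrome
  [2:5] "cac" (len 3) => palindrome
  [5:8] "cec" (len 3) => palindrome
  [4:6] "cc" (len 2) => palindrome
Longest palindromic substring: "aca" with length 3

3


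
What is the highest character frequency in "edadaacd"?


Input: edadaacd
Character counts:
  'a': 3
  'c': 1
  'd': 3
  'e': 1
Maximum frequency: 3

3


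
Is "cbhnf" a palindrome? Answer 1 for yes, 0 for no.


Input: cbhnf
Reversed: fnhbc
  Compare pos 0 ('c') with pos 4 ('f'): MISMATCH
  Compare pos 1 ('b') with pos 3 ('n'): MISMATCH
Result: not a palindrome

0


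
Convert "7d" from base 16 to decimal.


Input: "7d" in base 16
Positional expansion:
  Digit '7' (value 7) x 16^1 = 112
  Digit 'd' (value 13) x 16^0 = 13
Sum = 125

125


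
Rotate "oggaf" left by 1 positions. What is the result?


Input: "oggaf", rotate left by 1
First 1 characters: "o"
Remaining characters: "ggaf"
Concatenate remaining + first: "ggaf" + "o" = "ggafo"

ggafo


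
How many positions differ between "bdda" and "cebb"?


Comparing "bdda" and "cebb" position by position:
  Position 0: 'b' vs 'c' => DIFFER
  Position 1: 'd' vs 'e' => DIFFER
  Position 2: 'd' vs 'b' => DIFFER
  Position 3: 'a' vs 'b' => DIFFER
Positions that differ: 4

4


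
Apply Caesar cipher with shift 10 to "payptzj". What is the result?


Caesar cipher: shift "payptzj" by 10
  'p' (pos 15) + 10 = pos 25 = 'z'
  'a' (pos 0) + 10 = pos 10 = 'k'
  'y' (pos 24) + 10 = pos 8 = 'i'
  'p' (pos 15) + 10 = pos 25 = 'z'
  't' (pos 19) + 10 = pos 3 = 'd'
  'z' (pos 25) + 10 = pos 9 = 'j'
  'j' (pos 9) + 10 = pos 19 = 't'
Result: zkizdjt

zkizdjt


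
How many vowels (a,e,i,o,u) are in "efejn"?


Input: efejn
Checking each character:
  'e' at position 0: vowel (running total: 1)
  'f' at position 1: consonant
  'e' at position 2: vowel (running total: 2)
  'j' at position 3: consonant
  'n' at position 4: consonant
Total vowels: 2

2


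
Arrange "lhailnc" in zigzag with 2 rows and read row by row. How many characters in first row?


Zigzag "lhailnc" into 2 rows:
Placing characters:
  'l' => row 0
  'h' => row 1
  'a' => row 0
  'i' => row 1
  'l' => row 0
  'n' => row 1
  'c' => row 0
Rows:
  Row 0: "lalc"
  Row 1: "hin"
First row length: 4

4


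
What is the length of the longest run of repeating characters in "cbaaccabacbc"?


Input: "cbaaccabacbc"
Scanning for longest run:
  Position 1 ('b'): new char, reset run to 1
  Position 2 ('a'): new char, reset run to 1
  Position 3 ('a'): continues run of 'a', length=2
  Position 4 ('c'): new char, reset run to 1
  Position 5 ('c'): continues run of 'c', length=2
  Position 6 ('a'): new char, reset run to 1
  Position 7 ('b'): new char, reset run to 1
  Position 8 ('a'): new char, reset run to 1
  Position 9 ('c'): new char, reset run to 1
  Position 10 ('b'): new char, reset run to 1
  Position 11 ('c'): new char, reset run to 1
Longest run: 'a' with length 2

2


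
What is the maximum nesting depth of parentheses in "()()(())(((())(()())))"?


Input: "()()(())(((())(()())))"
Tracking depth:
  Position 0 '(': depth becomes 1
  Position 1 ')': depth becomes 0
  Position 2 '(': depth becomes 1
  Position 3 ')': depth becomes 0
  Position 4 '(': depth becomes 1
  Position 5 '(': depth becomes 2
  Position 6 ')': depth becomes 1
  Position 7 ')': depth becomes 0
  Position 8 '(': depth becomes 1
  Position 9 '(': depth becomes 2
  Position 10 '(': depth becomes 3
  Position 11 '(': depth becomes 4
  Position 12 ')': depth becomes 3
  Position 13 ')': depth becomes 2
  Position 14 '(': depth becomes 3
  Position 15 '(': depth becomes 4
  Position 16 ')': depth becomes 3
  Position 17 '(': depth becomes 4
  Position 18 ')': depth becomes 3
  Position 19 ')': depth becomes 2
  Position 20 ')': depth becomes 1
  Position 21 ')': depth becomes 0
Maximum depth reached: 4

4


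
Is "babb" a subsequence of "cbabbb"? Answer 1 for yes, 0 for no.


Check if "babb" is a subsequence of "cbabbb"
Greedy scan:
  Position 0 ('c'): no match needed
  Position 1 ('b'): matches sub[0] = 'b'
  Position 2 ('a'): matches sub[1] = 'a'
  Position 3 ('b'): matches sub[2] = 'b'
  Position 4 ('b'): matches sub[3] = 'b'
  Position 5 ('b'): no match needed
All 4 characters matched => is a subsequence

1


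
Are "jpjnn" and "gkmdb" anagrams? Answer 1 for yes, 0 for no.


Strings: "jpjnn", "gkmdb"
Sorted first:  jjnnp
Sorted second: bdgkm
Differ at position 0: 'j' vs 'b' => not anagrams

0


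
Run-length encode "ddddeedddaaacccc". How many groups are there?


Input: ddddeedddaaacccc
Scanning for consecutive runs:
  Group 1: 'd' x 4 (positions 0-3)
  Group 2: 'e' x 2 (positions 4-5)
  Group 3: 'd' x 3 (positions 6-8)
  Group 4: 'a' x 3 (positions 9-11)
  Group 5: 'c' x 4 (positions 12-15)
Total groups: 5

5


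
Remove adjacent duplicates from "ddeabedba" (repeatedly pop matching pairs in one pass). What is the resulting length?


Input: ddeabedba
Stack-based adjacent duplicate removal:
  Read 'd': push. Stack: d
  Read 'd': matches stack top 'd' => pop. Stack: (empty)
  Read 'e': push. Stack: e
  Read 'a': push. Stack: ea
  Read 'b': push. Stack: eab
  Read 'e': push. Stack: eabe
  Read 'd': push. Stack: eabed
  Read 'b': push. Stack: eabedb
  Read 'a': push. Stack: eabedba
Final stack: "eabedba" (length 7)

7


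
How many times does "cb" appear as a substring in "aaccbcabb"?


Searching for "cb" in "aaccbcabb"
Scanning each position:
  Position 0: "aa" => no
  Position 1: "ac" => no
  Position 2: "cc" => no
  Position 3: "cb" => MATCH
  Position 4: "bc" => no
  Position 5: "ca" => no
  Position 6: "ab" => no
  Position 7: "bb" => no
Total occurrences: 1

1


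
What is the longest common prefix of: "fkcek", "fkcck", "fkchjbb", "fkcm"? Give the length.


Words: fkcek, fkcck, fkchjbb, fkcm
  Position 0: all 'f' => match
  Position 1: all 'k' => match
  Position 2: all 'c' => match
  Position 3: ('e', 'c', 'h', 'm') => mismatch, stop
LCP = "fkc" (length 3)

3


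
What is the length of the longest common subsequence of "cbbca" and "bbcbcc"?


LCS of "cbbca" and "bbcbcc"
DP table:
           b    b    c    b    c    c
      0    0    0    0    0    0    0
  c   0    0    0    1    1    1    1
  b   0    1    1    1    2    2    2
  b   0    1    2    2    2    2    2
  c   0    1    2    3    3    3    3
  a   0    1    2    3    3    3    3
LCS length = dp[5][6] = 3

3


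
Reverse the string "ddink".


Input: ddink
Reading characters right to left:
  Position 4: 'k'
  Position 3: 'n'
  Position 2: 'i'
  Position 1: 'd'
  Position 0: 'd'
Reversed: knidd

knidd


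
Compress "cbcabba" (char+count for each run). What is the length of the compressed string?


Input: cbcabba
Runs:
  'c' x 1 => "c1"
  'b' x 1 => "b1"
  'c' x 1 => "c1"
  'a' x 1 => "a1"
  'b' x 2 => "b2"
  'a' x 1 => "a1"
Compressed: "c1b1c1a1b2a1"
Compressed length: 12

12


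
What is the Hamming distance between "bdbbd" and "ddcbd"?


Comparing "bdbbd" and "ddcbd" position by position:
  Position 0: 'b' vs 'd' => differ
  Position 1: 'd' vs 'd' => same
  Position 2: 'b' vs 'c' => differ
  Position 3: 'b' vs 'b' => same
  Position 4: 'd' vs 'd' => same
Total differences (Hamming distance): 2

2


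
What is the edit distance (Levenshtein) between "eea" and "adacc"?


Computing edit distance: "eea" -> "adacc"
DP table:
           a    d    a    c    c
      0    1    2    3    4    5
  e   1    1    2    3    4    5
  e   2    2    2    3    4    5
  a   3    2    3    2    3    4
Edit distance = dp[3][5] = 4

4


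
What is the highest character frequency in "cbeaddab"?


Input: cbeaddab
Character counts:
  'a': 2
  'b': 2
  'c': 1
  'd': 2
  'e': 1
Maximum frequency: 2

2


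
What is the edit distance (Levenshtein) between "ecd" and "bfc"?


Computing edit distance: "ecd" -> "bfc"
DP table:
           b    f    c
      0    1    2    3
  e   1    1    2    3
  c   2    2    2    2
  d   3    3    3    3
Edit distance = dp[3][3] = 3

3


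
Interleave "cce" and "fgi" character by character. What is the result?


Interleaving "cce" and "fgi":
  Position 0: 'c' from first, 'f' from second => "cf"
  Position 1: 'c' from first, 'g' from second => "cg"
  Position 2: 'e' from first, 'i' from second => "ei"
Result: cfcgei

cfcgei


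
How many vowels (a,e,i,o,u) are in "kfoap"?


Input: kfoap
Checking each character:
  'k' at position 0: consonant
  'f' at position 1: consonant
  'o' at position 2: vowel (running total: 1)
  'a' at position 3: vowel (running total: 2)
  'p' at position 4: consonant
Total vowels: 2

2


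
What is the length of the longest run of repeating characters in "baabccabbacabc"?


Input: "baabccabbacabc"
Scanning for longest run:
  Position 1 ('a'): new char, reset run to 1
  Position 2 ('a'): continues run of 'a', length=2
  Position 3 ('b'): new char, reset run to 1
  Position 4 ('c'): new char, reset run to 1
  Position 5 ('c'): continues run of 'c', length=2
  Position 6 ('a'): new char, reset run to 1
  Position 7 ('b'): new char, reset run to 1
  Position 8 ('b'): continues run of 'b', length=2
  Position 9 ('a'): new char, reset run to 1
  Position 10 ('c'): new char, reset run to 1
  Position 11 ('a'): new char, reset run to 1
  Position 12 ('b'): new char, reset run to 1
  Position 13 ('c'): new char, reset run to 1
Longest run: 'a' with length 2

2


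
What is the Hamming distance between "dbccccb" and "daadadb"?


Comparing "dbccccb" and "daadadb" position by position:
  Position 0: 'd' vs 'd' => same
  Position 1: 'b' vs 'a' => differ
  Position 2: 'c' vs 'a' => differ
  Position 3: 'c' vs 'd' => differ
  Position 4: 'c' vs 'a' => differ
  Position 5: 'c' vs 'd' => differ
  Position 6: 'b' vs 'b' => same
Total differences (Hamming distance): 5

5


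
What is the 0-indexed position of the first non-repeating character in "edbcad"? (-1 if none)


Input: edbcad
Character frequencies:
  'a': 1
  'b': 1
  'c': 1
  'd': 2
  'e': 1
Scanning left to right for freq == 1:
  Position 0 ('e'): unique! => answer = 0

0


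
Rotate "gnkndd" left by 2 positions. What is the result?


Input: "gnkndd", rotate left by 2
First 2 characters: "gn"
Remaining characters: "kndd"
Concatenate remaining + first: "kndd" + "gn" = "knddgn"

knddgn


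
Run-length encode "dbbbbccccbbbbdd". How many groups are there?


Input: dbbbbccccbbbbdd
Scanning for consecutive runs:
  Group 1: 'd' x 1 (positions 0-0)
  Group 2: 'b' x 4 (positions 1-4)
  Group 3: 'c' x 4 (positions 5-8)
  Group 4: 'b' x 4 (positions 9-12)
  Group 5: 'd' x 2 (positions 13-14)
Total groups: 5

5


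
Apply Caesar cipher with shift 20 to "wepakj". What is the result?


Caesar cipher: shift "wepakj" by 20
  'w' (pos 22) + 20 = pos 16 = 'q'
  'e' (pos 4) + 20 = pos 24 = 'y'
  'p' (pos 15) + 20 = pos 9 = 'j'
  'a' (pos 0) + 20 = pos 20 = 'u'
  'k' (pos 10) + 20 = pos 4 = 'e'
  'j' (pos 9) + 20 = pos 3 = 'd'
Result: qyjued

qyjued


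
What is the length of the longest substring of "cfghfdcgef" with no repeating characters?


Input: "cfghfdcgef"
Sliding window (track last position of each char):
  Position 0 ('c'): window [0,0] length 1 -- new best
  Position 1 ('f'): window [0,1] length 2 -- new best
  Position 2 ('g'): window [0,2] length 3 -- new best
  Position 3 ('h'): window [0,3] length 4 -- new best
  Position 4 ('f'): repeat (last at 1), move window start to 2
  Position 4 ('f'): window [2,4] length 3
  Position 5 ('d'): window [2,5] length 4
  Position 6 ('c'): window [2,6] length 5 -- new best
  Position 7 ('g'): repeat (last at 2), move window start to 3
  Position 7 ('g'): window [3,7] length 5
  Position 8 ('e'): window [3,8] length 6 -- new best
  Position 9 ('f'): repeat (last at 4), move window start to 5
  Position 9 ('f'): window [5,9] length 5
Longest substring with no repeats: "hfdcge" with length 6

6


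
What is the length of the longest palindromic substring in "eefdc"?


Input: "eefdc"
Checking substrings for palindromes:
  [0:2] "ee" (len 2) => palindrome
Longest palindromic substring: "ee" with length 2

2
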